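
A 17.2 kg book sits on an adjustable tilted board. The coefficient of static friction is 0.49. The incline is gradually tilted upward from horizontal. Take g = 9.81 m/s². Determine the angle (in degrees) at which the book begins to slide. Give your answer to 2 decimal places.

At the threshold of sliding, static friction is at its maximum μ_s N and exactly balances the weight component along the incline: mg sin θ = μ_s mg cos θ.
Hence tan θ = μ_s = 0.49, so θ = arctan(0.49) = 26.1049°.

26.10°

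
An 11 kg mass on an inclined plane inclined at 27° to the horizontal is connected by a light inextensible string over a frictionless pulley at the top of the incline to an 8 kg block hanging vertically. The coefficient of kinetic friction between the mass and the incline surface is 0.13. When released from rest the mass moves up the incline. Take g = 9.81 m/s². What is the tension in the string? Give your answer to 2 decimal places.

71.33 N

For the mass on the incline: the weight component along the slope is m₁g sin 27° = 11 × 9.81 × 0.4540 = 48.991 N and the normal force is N = m₁g cos 27° = 96.149 N.
Kinetic friction opposes the mass's motion up the incline: f = μN = 0.13 × 96.149 = 12.499 N acting down the slope.
Newton's second law for the mass (up-slope positive): T − 48.991 − 12.499 = 11 a. For the hanging block (downward positive): 8 × 9.81 − T = 8 a.
Adding the two equations eliminates T: 16.990 = 19 a, so a = 0.8942 m/s².
Then from the hanging block's equation, T = 8 × (9.81 − 0.8942) = 71.326 N.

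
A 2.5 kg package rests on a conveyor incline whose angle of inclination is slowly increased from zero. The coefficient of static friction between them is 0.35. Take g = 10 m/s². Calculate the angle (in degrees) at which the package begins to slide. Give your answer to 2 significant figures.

At the threshold of sliding, static friction is at its maximum μ_s N and exactly balances the weight component along the incline: mg sin θ = μ_s mg cos θ.
Hence tan θ = μ_s = 0.35, so θ = arctan(0.35) = 19.2900°.

19°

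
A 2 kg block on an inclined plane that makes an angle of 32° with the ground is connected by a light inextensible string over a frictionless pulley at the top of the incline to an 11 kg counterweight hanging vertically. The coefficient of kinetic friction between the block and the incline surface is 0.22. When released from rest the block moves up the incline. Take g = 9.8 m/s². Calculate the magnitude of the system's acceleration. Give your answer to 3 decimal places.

7.212 m/s²

For the block on the incline: the weight component along the slope is m₁g sin 32° = 2 × 9.8 × 0.5299 = 10.386 N and the normal force is N = m₁g cos 32° = 16.622 N.
Kinetic friction opposes the block's motion up the incline: f = μN = 0.22 × 16.622 = 3.657 N acting down the slope.
Newton's second law for the block (up-slope positive): T − 10.386 − 3.657 = 2 a. For the hanging counterweight (downward positive): 11 × 9.8 − T = 11 a.
Adding the two equations eliminates T: 93.757 = 13 a, so a = 7.2121 m/s².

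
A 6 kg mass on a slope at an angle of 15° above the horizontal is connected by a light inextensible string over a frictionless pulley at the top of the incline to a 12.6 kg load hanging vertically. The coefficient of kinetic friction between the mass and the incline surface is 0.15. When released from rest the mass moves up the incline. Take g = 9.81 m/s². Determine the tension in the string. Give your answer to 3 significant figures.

56.0 N

For the mass on the incline: the weight component along the slope is m₁g sin 15° = 6 × 9.81 × 0.2588 = 15.233 N and the normal force is N = m₁g cos 15° = 56.854 N.
Kinetic friction opposes the mass's motion up the incline: f = μN = 0.15 × 56.854 = 8.528 N acting down the slope.
Newton's second law for the mass (up-slope positive): T − 15.233 − 8.528 = 6 a. For the hanging load (downward positive): 12.6 × 9.81 − T = 12.6 a.
Adding the two equations eliminates T: 99.845 = 18.6 a, so a = 5.3680 m/s².
Then from the hanging load's equation, T = 12.6 × (9.81 − 5.3680) = 55.969 N.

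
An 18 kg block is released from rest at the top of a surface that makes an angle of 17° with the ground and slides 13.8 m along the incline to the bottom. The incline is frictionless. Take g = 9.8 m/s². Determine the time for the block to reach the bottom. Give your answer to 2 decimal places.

The weight component along the incline is mg sin 17° = 51.574 N and the normal force is N = mg cos 17° = 168.692 N.
With no friction, a = g sin 17° = 2.8652 m/s².
Starting from rest, L = ½at², so t = √(2L/a) = √(2 × 13.8 / 2.8652) = 3.1037 s.

3.10 s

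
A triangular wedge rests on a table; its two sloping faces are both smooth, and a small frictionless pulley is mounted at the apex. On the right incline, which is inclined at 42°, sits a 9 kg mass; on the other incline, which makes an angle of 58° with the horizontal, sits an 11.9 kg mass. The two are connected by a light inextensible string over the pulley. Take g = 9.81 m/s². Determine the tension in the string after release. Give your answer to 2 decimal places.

Resolve each weight along its own incline: the 9 kg mass has component 9 × 9.81 × sin 42° = 59.078 N down its slope, and the 11.9 kg mass has 11.9 × 9.81 × sin 58° = 99.000 N down its slope.
The 11.9 kg side's 99.000 N exceeds the other side's 59.078 N, so that mass slides down and the 9 kg mass slides up. Taking that direction as positive, Newton's second law for the whole system gives 99.000 − 59.078 = (9 + 11.9) a, so a = 39.922 / 20.9 = 1.9101 m/s².
For the 9 kg mass (up-slope positive): T − 59.078 = 9 × 1.9101, so T = 76.269 N.

76.27 N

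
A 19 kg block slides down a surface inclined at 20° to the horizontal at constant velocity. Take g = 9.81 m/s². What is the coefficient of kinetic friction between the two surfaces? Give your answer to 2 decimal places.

At constant velocity the net force along the incline is zero: mg sin 20° = μ mg cos 20°.
So μ = tan 20° = 0.3420 / 0.9397 = 0.3639.

0.36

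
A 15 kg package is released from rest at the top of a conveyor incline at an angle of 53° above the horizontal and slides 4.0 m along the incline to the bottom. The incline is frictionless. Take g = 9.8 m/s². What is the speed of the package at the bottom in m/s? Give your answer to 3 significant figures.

The weight component along the incline is mg sin 53° = 117.399 N and the normal force is N = mg cos 53° = 88.467 N.
With no friction, a = g sin 53° = 7.8266 m/s².
Starting from rest over a distance of 4.0 m, v² = 2aL = 2 × 7.8266 × 4.0 = 62.6128, so v = 7.9128 m/s.

7.91 m/s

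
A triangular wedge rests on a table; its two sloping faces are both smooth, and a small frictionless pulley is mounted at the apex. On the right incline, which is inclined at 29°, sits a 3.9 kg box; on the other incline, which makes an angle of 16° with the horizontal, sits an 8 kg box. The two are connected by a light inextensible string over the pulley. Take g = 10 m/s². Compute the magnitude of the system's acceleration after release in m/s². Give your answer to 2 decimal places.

0.26 m/s²

Resolve each weight along its own incline: the 3.9 kg mass has component 3.9 × 10 × sin 29° = 18.908 N down its slope, and the 8 kg mass has 8 × 10 × sin 16° = 22.051 N down its slope.
The 8 kg side's 22.051 N exceeds the other side's 18.908 N, so that mass slides down and the 3.9 kg mass slides up. Taking that direction as positive, Newton's second law for the whole system gives 22.051 − 18.908 = (3.9 + 8) a, so a = 3.143 / 11.9 = 0.2641 m/s².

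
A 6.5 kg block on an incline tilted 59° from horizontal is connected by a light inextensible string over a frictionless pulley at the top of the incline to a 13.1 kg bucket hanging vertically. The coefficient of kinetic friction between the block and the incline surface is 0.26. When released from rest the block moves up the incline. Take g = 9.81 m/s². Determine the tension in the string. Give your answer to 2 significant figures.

For the block on the incline: the weight component along the slope is m₁g sin 59° = 6.5 × 9.81 × 0.8572 = 54.659 N and the normal force is N = m₁g cos 59° = 32.841 N.
Kinetic friction opposes the block's motion up the incline: f = μN = 0.26 × 32.841 = 8.539 N acting down the slope.
Newton's second law for the block (up-slope positive): T − 54.659 − 8.539 = 6.5 a. For the hanging bucket (downward positive): 13.1 × 9.81 − T = 13.1 a.
Adding the two equations eliminates T: 65.313 = 19.6 a, so a = 3.3323 m/s².
Then from the hanging bucket's equation, T = 13.1 × (9.81 − 3.3323) = 84.858 N.

85 N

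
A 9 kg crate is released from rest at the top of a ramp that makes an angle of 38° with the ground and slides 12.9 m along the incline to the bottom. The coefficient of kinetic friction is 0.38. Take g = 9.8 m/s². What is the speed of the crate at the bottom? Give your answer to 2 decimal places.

8.94 m/s

The weight component along the incline is mg sin 38° = 54.301 N and the normal force is N = mg cos 38° = 69.503 N.
Friction up the slope is f = μN = 0.38 × 69.503 = 26.411 N, so the net downslope force is 54.301 − 26.411 = 27.890 N and a = 27.890 / 9 = 3.0989 m/s².
Starting from rest over a distance of 12.9 m, v² = 2aL = 2 × 3.0989 × 12.9 = 79.9516, so v = 8.9416 m/s.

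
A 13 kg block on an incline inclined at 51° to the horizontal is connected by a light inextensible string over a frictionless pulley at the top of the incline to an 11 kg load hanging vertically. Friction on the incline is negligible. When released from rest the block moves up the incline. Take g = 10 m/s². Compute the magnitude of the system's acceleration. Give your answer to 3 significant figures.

For the block on the incline: the weight component along the slope is m₁g sin 51° = 13 × 10 × 0.7771 = 101.023 N and the normal force is N = m₁g cos 51° = 81.812 N.
Newton's second law for the block (up-slope positive): T − 101.023 = 13 a. For the hanging load (downward positive): 11 × 10 − T = 11 a.
Adding the two equations eliminates T: 8.977 = 24 a, so a = 0.3740 m/s².

0.374 m/s²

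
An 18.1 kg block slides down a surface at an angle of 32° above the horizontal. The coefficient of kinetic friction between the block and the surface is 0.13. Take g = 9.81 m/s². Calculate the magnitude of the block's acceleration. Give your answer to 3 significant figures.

Resolving the weight along the incline: the component pulling the block down the slope is mg sin 32° = 18.1 × 9.81 × 0.5299 = 94.090 N, and the normal force is N = mg cos 32° = 18.1 × 9.81 × 0.8480 = 150.572 N.
Kinetic friction acts up the slope with magnitude f = μN = 0.13 × 150.572 = 19.574 N.
Net force along the incline is 94.090 − 19.574 = 74.516 N, so a = 74.516 / 18.1 = 4.1169 m/s².

4.12 m/s²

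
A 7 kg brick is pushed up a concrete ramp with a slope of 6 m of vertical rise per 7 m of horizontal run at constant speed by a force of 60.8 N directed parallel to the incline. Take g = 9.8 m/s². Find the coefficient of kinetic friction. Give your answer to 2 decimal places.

At constant speed ΣF = 0 along the incline. The applied 60.8 N acts up the slope; the weight component mg sin 40.60° = 44.644 N and kinetic friction μN both act down the slope.
So 60.8 = 44.644 + μ × 52.085, giving μ = (60.8 − 44.644) / 52.085 = 0.3102.

0.31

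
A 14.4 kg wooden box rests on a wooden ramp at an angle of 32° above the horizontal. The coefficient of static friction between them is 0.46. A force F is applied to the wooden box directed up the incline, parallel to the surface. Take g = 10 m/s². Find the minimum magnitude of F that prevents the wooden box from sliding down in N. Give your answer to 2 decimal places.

20.13 N

The normal force is N = mg cos 32° = 122.119 N. With F at its minimum the wooden box is on the verge of sliding down, so static friction is at its maximum μ_s N = 0.46 × 122.119 = 56.175 N and acts up the slope.
Equilibrium along the incline: F + μ_s N = mg sin 32°, so F = 76.308 − 56.175 = 20.133 N.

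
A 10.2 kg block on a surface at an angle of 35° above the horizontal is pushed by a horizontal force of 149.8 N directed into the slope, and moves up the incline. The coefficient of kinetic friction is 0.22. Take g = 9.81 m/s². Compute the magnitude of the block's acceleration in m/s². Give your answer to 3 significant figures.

The horizontal push has components F cos 35° = 149.8 × 0.8192 = 122.716 N up the incline and F sin 35° = 149.8 × 0.5736 = 85.925 N pressing into the surface.
The normal force is therefore N = mg cos 35° + F sin 35° = 81.971 + 85.925 = 167.896 N, and kinetic friction down the slope is μN = 0.22 × 167.896 = 36.937 N.
Along the incline: F cos 35° − mg sin 35° − μN = ma, so 122.716 − 57.396 − 36.937 = 10.2 a, giving a = 2.7826 m/s².

2.78 m/s²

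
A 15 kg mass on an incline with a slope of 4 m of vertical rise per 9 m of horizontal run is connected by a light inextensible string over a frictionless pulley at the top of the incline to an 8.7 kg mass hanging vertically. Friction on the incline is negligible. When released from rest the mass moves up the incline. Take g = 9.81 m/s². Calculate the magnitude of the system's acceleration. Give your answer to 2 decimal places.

For the mass on the incline: the weight component along the slope is m₁g sin 23.96° = 15 × 9.81 × 0.4061 = 59.758 N and the normal force is N = m₁g cos 23.96° = 134.467 N.
Newton's second law for the mass (up-slope positive): T − 59.758 = 15 a. For the hanging mass (downward positive): 8.7 × 9.81 − T = 8.7 a.
Adding the two equations eliminates T: 25.589 = 23.7 a, so a = 1.0797 m/s².

1.08 m/s²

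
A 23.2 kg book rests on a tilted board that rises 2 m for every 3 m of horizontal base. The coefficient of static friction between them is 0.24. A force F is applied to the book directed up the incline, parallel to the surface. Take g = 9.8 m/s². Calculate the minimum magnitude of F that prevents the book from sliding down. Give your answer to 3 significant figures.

80.7 N

The normal force is N = mg cos 33.69° = 189.175 N. With F at its minimum the book is on the verge of sliding down, so static friction is at its maximum μ_s N = 0.24 × 189.175 = 45.402 N and acts up the slope.
Equilibrium along the incline: F + μ_s N = mg sin 33.69°, so F = 126.117 − 45.402 = 80.715 N.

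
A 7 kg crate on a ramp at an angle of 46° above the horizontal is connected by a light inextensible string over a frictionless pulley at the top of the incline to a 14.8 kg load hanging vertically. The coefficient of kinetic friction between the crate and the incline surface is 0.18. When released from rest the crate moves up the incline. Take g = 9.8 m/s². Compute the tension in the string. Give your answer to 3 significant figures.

For the crate on the incline: the weight component along the slope is m₁g sin 46° = 7 × 9.8 × 0.7193 = 49.344 N and the normal force is N = m₁g cos 46° = 47.654 N.
Kinetic friction opposes the crate's motion up the incline: f = μN = 0.18 × 47.654 = 8.578 N acting down the slope.
Newton's second law for the crate (up-slope positive): T − 49.344 − 8.578 = 7 a. For the hanging load (downward positive): 14.8 × 9.8 − T = 14.8 a.
Adding the two equations eliminates T: 87.118 = 21.8 a, so a = 3.9962 m/s².
Then from the hanging load's equation, T = 14.8 × (9.8 − 3.9962) = 85.896 N.

85.9 N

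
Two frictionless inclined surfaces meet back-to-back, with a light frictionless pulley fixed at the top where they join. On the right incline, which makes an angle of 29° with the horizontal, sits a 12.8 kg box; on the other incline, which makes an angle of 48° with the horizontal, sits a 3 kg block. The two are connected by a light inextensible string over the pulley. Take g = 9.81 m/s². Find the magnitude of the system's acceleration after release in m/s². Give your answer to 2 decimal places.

2.47 m/s²

Resolve each weight along its own incline: the 12.8 kg mass has component 12.8 × 9.81 × sin 29° = 60.877 N down its slope, and the 3 kg mass has 3 × 9.81 × sin 48° = 21.871 N down its slope.
The 12.8 kg side's 60.877 N exceeds the other side's 21.871 N, so that mass slides down and the 3 kg mass slides up. Taking that direction as positive, Newton's second law for the whole system gives 60.877 − 21.871 = (12.8 + 3) a, so a = 39.006 / 15.8 = 2.4687 m/s².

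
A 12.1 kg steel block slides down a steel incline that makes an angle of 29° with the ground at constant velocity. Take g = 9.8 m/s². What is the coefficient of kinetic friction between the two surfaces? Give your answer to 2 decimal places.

At constant velocity the net force along the incline is zero: mg sin 29° = μ mg cos 29°.
So μ = tan 29° = 0.4848 / 0.8746 = 0.5543.

0.55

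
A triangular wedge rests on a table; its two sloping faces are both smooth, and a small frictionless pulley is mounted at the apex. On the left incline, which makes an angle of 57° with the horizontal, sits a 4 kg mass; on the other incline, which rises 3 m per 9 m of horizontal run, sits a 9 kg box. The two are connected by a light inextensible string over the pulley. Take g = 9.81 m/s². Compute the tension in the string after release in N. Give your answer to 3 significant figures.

Resolve each weight along its own incline: the 4 kg mass has component 4 × 9.81 × sin 57° = 32.909 N down its slope, and the 9 kg mass has 9 × 9.81 × sin 18.43° = 27.920 N down its slope.
The 4 kg side's 32.909 N exceeds the other side's 27.920 N, so that mass slides down and the 9 kg mass slides up. Taking that direction as positive, Newton's second law for the whole system gives 32.909 − 27.920 = (4 + 9) a, so a = 4.989 / 13 = 0.3838 m/s².
For the 9 kg mass (up-slope positive): T − 27.920 = 9 × 0.3838, so T = 31.374 N.

31.4 N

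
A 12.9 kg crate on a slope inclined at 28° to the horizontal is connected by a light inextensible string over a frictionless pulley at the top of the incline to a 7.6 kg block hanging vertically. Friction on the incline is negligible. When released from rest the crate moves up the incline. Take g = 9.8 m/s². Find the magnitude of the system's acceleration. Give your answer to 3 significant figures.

0.738 m/s²

For the crate on the incline: the weight component along the slope is m₁g sin 28° = 12.9 × 9.8 × 0.4695 = 59.354 N and the normal force is N = m₁g cos 28° = 111.622 N.
Newton's second law for the crate (up-slope positive): T − 59.354 = 12.9 a. For the hanging block (downward positive): 7.6 × 9.8 − T = 7.6 a.
Adding the two equations eliminates T: 15.126 = 20.5 a, so a = 0.7379 m/s².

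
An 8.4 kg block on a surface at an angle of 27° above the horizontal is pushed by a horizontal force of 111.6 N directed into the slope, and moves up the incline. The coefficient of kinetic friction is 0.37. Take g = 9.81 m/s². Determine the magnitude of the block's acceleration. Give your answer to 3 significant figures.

The horizontal push has components F cos 27° = 111.6 × 0.8910 = 99.436 N up the incline and F sin 27° = 111.6 × 0.4540 = 50.666 N pressing into the surface.
The normal force is therefore N = mg cos 27° + F sin 27° = 73.422 + 50.666 = 124.088 N, and kinetic friction down the slope is μN = 0.37 × 124.088 = 45.913 N.
Along the incline: F cos 27° − mg sin 27° − μN = ma, so 99.436 − 37.411 − 45.913 = 8.4 a, giving a = 1.9181 m/s².

1.92 m/s²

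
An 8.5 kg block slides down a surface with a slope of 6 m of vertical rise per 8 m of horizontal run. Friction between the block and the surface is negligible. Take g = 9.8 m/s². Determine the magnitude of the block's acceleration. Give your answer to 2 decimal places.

5.88 m/s²

Resolving the weight along the incline: the component pulling the block down the slope is mg sin 36.87° = 8.5 × 9.8 × 0.6000 = 49.980 N, and the normal force is N = mg cos 36.87° = 8.5 × 9.8 × 0.8000 = 66.640 N.
With no friction the net force along the incline is 49.980 N, so a = g sin 36.87° = 49.980 / 8.5 = 5.8800 m/s².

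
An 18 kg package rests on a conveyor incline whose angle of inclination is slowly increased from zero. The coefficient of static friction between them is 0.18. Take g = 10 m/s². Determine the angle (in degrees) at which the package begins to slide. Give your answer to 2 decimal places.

10.20°

At the threshold of sliding, static friction is at its maximum μ_s N and exactly balances the weight component along the incline: mg sin θ = μ_s mg cos θ.
Hence tan θ = μ_s = 0.18, so θ = arctan(0.18) = 10.2040°.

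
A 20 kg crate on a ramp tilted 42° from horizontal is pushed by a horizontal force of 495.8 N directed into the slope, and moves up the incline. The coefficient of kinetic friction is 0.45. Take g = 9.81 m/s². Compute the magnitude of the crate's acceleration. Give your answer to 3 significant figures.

1.11 m/s²

The horizontal push has components F cos 42° = 495.8 × 0.7431 = 368.429 N up the incline and F sin 42° = 495.8 × 0.6691 = 331.740 N pressing into the surface.
The normal force is therefore N = mg cos 42° + F sin 42° = 145.796 + 331.740 = 477.536 N, and kinetic friction down the slope is μN = 0.45 × 477.536 = 214.891 N.
Along the incline: F cos 42° − mg sin 42° − μN = ma, so 368.429 − 131.277 − 214.891 = 20 a, giving a = 1.1130 m/s².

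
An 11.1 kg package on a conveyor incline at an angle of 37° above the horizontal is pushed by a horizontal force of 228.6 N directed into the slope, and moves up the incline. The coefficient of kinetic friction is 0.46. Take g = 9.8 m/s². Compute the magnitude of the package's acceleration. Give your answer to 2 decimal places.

1.25 m/s²

The horizontal push has components F cos 37° = 228.6 × 0.7986 = 182.560 N up the incline and F sin 37° = 228.6 × 0.6018 = 137.571 N pressing into the surface.
The normal force is therefore N = mg cos 37° + F sin 37° = 86.872 + 137.571 = 224.443 N, and kinetic friction down the slope is μN = 0.46 × 224.443 = 103.244 N.
Along the incline: F cos 37° − mg sin 37° − μN = ma, so 182.560 − 65.464 − 103.244 = 11.1 a, giving a = 1.2479 m/s².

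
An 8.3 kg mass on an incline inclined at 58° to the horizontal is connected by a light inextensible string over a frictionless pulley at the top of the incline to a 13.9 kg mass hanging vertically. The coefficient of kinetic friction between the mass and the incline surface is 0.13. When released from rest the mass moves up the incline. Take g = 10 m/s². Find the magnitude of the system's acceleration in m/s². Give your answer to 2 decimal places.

2.83 m/s²

For the mass on the incline: the weight component along the slope is m₁g sin 58° = 8.3 × 10 × 0.8480 = 70.384 N and the normal force is N = m₁g cos 58° = 43.983 N.
Kinetic friction opposes the mass's motion up the incline: f = μN = 0.13 × 43.983 = 5.718 N acting down the slope.
Newton's second law for the mass (up-slope positive): T − 70.384 − 5.718 = 8.3 a. For the hanging mass (downward positive): 13.9 × 10 − T = 13.9 a.
Adding the two equations eliminates T: 62.898 = 22.2 a, so a = 2.8332 m/s².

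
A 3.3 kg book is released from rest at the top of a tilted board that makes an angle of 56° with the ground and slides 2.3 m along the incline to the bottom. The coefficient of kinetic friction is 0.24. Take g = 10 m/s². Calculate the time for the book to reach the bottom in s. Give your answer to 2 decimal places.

The weight component along the incline is mg sin 56° = 27.358 N and the normal force is N = mg cos 56° = 18.453 N.
Friction up the slope is f = μN = 0.24 × 18.453 = 4.429 N, so the net downslope force is 27.358 − 4.429 = 22.929 N and a = 22.929 / 3.3 = 6.9482 m/s².
Starting from rest, L = ½at², so t = √(2L/a) = √(2 × 2.3 / 6.9482) = 0.8137 s.

0.81 s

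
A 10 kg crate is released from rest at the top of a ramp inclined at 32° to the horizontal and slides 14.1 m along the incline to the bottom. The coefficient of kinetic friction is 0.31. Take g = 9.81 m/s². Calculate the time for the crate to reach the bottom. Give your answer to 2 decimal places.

3.28 s

The weight component along the incline is mg sin 32° = 51.985 N and the normal force is N = mg cos 32° = 83.194 N.
Friction up the slope is f = μN = 0.31 × 83.194 = 25.790 N, so the net downslope force is 51.985 − 25.790 = 26.195 N and a = 26.195 / 10 = 2.6195 m/s².
Starting from rest, L = ½at², so t = √(2L/a) = √(2 × 14.1 / 2.6195) = 3.2811 s.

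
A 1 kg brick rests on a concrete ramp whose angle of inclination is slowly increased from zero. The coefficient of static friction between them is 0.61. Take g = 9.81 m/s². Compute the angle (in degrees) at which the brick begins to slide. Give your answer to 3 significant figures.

31.4°

At the threshold of sliding, static friction is at its maximum μ_s N and exactly balances the weight component along the incline: mg sin θ = μ_s mg cos θ.
Hence tan θ = μ_s = 0.61, so θ = arctan(0.61) = 31.3832°.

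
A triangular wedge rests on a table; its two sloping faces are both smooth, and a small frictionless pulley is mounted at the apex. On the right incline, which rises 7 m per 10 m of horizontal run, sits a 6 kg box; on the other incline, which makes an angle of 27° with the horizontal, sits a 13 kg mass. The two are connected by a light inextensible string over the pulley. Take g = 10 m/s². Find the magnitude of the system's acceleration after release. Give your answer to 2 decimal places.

Resolve each weight along its own incline: the 6 kg mass has component 6 × 10 × sin 34.99° = 34.408 N down its slope, and the 13 kg mass has 13 × 10 × sin 27° = 59.019 N down its slope.
The 13 kg side's 59.019 N exceeds the other side's 34.408 N, so that mass slides down and the 6 kg mass slides up. Taking that direction as positive, Newton's second law for the whole system gives 59.019 − 34.408 = (6 + 13) a, so a = 24.611 / 19 = 1.2953 m/s².

1.30 m/s²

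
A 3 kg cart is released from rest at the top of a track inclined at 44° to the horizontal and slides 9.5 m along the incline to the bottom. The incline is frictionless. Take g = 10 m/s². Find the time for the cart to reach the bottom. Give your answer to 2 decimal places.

The weight component along the incline is mg sin 44° = 20.840 N and the normal force is N = mg cos 44° = 21.580 N.
With no friction, a = g sin 44° = 6.9466 m/s².
Starting from rest, L = ½at², so t = √(2L/a) = √(2 × 9.5 / 6.9466) = 1.6538 s.

1.65 s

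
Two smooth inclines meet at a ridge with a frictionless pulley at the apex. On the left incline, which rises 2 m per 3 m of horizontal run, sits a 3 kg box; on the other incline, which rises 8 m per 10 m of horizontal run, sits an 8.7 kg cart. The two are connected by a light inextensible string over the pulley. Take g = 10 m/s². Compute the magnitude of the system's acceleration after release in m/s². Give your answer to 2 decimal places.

3.22 m/s²

Resolve each weight along its own incline: the 3 kg mass has component 3 × 10 × sin 33.69° = 16.641 N down its slope, and the 8.7 kg mass has 8.7 × 10 × sin 38.66° = 54.348 N down its slope.
The 8.7 kg side's 54.348 N exceeds the other side's 16.641 N, so that mass slides down and the 3 kg mass slides up. Taking that direction as positive, Newton's second law for the whole system gives 54.348 − 16.641 = (3 + 8.7) a, so a = 37.707 / 11.7 = 3.2228 m/s².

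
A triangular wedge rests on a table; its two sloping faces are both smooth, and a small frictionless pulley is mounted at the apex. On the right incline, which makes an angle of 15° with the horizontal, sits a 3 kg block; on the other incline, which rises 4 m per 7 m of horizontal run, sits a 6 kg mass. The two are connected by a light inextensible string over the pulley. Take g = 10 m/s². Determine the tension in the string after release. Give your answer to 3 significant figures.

15.1 N

Resolve each weight along its own incline: the 3 kg mass has component 3 × 10 × sin 15° = 7.765 N down its slope, and the 6 kg mass has 6 × 10 × sin 29.74° = 29.768 N down its slope.
The 6 kg side's 29.768 N exceeds the other side's 7.765 N, so that mass slides down and the 3 kg mass slides up. Taking that direction as positive, Newton's second law for the whole system gives 29.768 − 7.765 = (3 + 6) a, so a = 22.003 / 9 = 2.4448 m/s².
For the 3 kg mass (up-slope positive): T − 7.765 = 3 × 2.4448, so T = 15.099 N.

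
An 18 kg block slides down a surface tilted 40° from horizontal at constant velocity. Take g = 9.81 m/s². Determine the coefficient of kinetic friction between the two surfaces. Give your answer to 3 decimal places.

0.839

At constant velocity the net force along the incline is zero: mg sin 40° = μ mg cos 40°.
So μ = tan 40° = 0.6428 / 0.7660 = 0.8392.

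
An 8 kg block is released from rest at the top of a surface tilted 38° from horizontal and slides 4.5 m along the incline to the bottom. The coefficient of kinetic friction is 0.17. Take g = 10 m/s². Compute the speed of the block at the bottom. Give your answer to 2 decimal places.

6.58 m/s

The weight component along the incline is mg sin 38° = 49.253 N and the normal force is N = mg cos 38° = 63.041 N.
Friction up the slope is f = μN = 0.17 × 63.041 = 10.717 N, so the net downslope force is 49.253 − 10.717 = 38.536 N and a = 38.536 / 8 = 4.8170 m/s².
Starting from rest over a distance of 4.5 m, v² = 2aL = 2 × 4.8170 × 4.5 = 43.3530, so v = 6.5843 m/s.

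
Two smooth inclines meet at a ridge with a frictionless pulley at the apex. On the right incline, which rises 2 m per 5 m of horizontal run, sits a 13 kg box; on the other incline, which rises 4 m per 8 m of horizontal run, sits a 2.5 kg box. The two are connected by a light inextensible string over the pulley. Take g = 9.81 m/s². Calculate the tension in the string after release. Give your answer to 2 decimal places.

Resolve each weight along its own incline: the 13 kg mass has component 13 × 9.81 × sin 21.80° = 47.363 N down its slope, and the 2.5 kg mass has 2.5 × 9.81 × sin 26.57° = 10.968 N down its slope.
The 13 kg side's 47.363 N exceeds the other side's 10.968 N, so that mass slides down and the 2.5 kg mass slides up. Taking that direction as positive, Newton's second law for the whole system gives 47.363 − 10.968 = (13 + 2.5) a, so a = 36.395 / 15.5 = 2.3481 m/s².
For the 2.5 kg mass (up-slope positive): T − 10.968 = 2.5 × 2.3481, so T = 16.838 N.

16.84 N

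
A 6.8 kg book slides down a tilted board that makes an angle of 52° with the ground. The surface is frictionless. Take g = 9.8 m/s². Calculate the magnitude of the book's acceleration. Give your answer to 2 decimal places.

7.72 m/s²

Resolving the weight along the incline: the component pulling the book down the slope is mg sin 52° = 6.8 × 9.8 × 0.7880 = 52.512 N, and the normal force is N = mg cos 52° = 6.8 × 9.8 × 0.6157 = 41.030 N.
With no friction the net force along the incline is 52.512 N, so a = g sin 52° = 52.512 / 6.8 = 7.7224 m/s².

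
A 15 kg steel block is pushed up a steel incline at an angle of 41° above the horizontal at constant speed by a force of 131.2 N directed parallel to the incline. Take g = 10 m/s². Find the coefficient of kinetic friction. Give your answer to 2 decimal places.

0.29

At constant speed ΣF = 0 along the incline. The applied 131.2 N acts up the slope; the weight component mg sin 41° = 98.409 N and kinetic friction μN both act down the slope.
So 131.2 = 98.409 + μ × 113.206, giving μ = (131.2 − 98.409) / 113.206 = 0.2897.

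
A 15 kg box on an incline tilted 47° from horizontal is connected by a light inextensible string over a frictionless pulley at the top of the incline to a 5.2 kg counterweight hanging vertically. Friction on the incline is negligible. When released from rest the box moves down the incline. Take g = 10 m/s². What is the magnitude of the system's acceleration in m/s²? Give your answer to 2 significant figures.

2.9 m/s²

For the box on the incline: the weight component along the slope is m₁g sin 47° = 15 × 10 × 0.7314 = 109.710 N and the normal force is N = m₁g cos 47° = 102.300 N.
Newton's second law for the box (down-slope positive): 109.710 − T = 15 a. For the hanging counterweight (upward positive): T − 5.2 × 10 = 5.2 a.
Adding the two equations eliminates T: 57.710 = 20.2 a, so a = 2.8569 m/s².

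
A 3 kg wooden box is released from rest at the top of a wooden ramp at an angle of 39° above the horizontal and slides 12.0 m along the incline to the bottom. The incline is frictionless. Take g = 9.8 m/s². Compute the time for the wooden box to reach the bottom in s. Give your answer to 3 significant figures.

The weight component along the incline is mg sin 39° = 18.502 N and the normal force is N = mg cos 39° = 22.848 N.
With no friction, a = g sin 39° = 6.1673 m/s².
Starting from rest, L = ½at², so t = √(2L/a) = √(2 × 12.0 / 6.1673) = 1.9727 s.

1.97 s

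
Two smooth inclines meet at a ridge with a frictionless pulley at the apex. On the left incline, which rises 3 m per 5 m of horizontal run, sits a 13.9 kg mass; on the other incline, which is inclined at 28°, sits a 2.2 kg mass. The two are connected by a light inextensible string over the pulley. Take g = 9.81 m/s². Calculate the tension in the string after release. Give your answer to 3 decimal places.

18.334 N

Resolve each weight along its own incline: the 13.9 kg mass has component 13.9 × 9.81 × sin 30.96° = 70.156 N down its slope, and the 2.2 kg mass has 2.2 × 9.81 × sin 28° = 10.132 N down its slope.
The 13.9 kg side's 70.156 N exceeds the other side's 10.132 N, so that mass slides down and the 2.2 kg mass slides up. Taking that direction as positive, Newton's second law for the whole system gives 70.156 − 10.132 = (13.9 + 2.2) a, so a = 60.024 / 16.1 = 3.7282 m/s².
For the 2.2 kg mass (up-slope positive): T − 10.132 = 2.2 × 3.7282, so T = 18.334 N.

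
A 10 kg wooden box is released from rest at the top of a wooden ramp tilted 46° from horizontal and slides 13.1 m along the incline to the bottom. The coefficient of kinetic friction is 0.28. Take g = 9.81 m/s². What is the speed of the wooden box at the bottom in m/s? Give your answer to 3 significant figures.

The weight component along the incline is mg sin 46° = 70.567 N and the normal force is N = mg cos 46° = 68.146 N.
Friction up the slope is f = μN = 0.28 × 68.146 = 19.081 N, so the net downslope force is 70.567 − 19.081 = 51.486 N and a = 51.486 / 10 = 5.1486 m/s².
Starting from rest over a distance of 13.1 m, v² = 2aL = 2 × 5.1486 × 13.1 = 134.8933, so v = 11.6144 m/s.

11.6 m/s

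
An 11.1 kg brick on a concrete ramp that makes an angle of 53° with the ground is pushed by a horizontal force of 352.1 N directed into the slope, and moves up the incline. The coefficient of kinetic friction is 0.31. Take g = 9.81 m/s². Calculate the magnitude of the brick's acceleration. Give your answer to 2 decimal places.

1.57 m/s²

The horizontal push has components F cos 53° = 352.1 × 0.6018 = 211.894 N up the incline and F sin 53° = 352.1 × 0.7986 = 281.187 N pressing into the surface.
The normal force is therefore N = mg cos 53° + F sin 53° = 65.531 + 281.187 = 346.718 N, and kinetic friction down the slope is μN = 0.31 × 346.718 = 107.483 N.
Along the incline: F cos 53° − mg sin 53° − μN = ma, so 211.894 − 86.960 − 107.483 = 11.1 a, giving a = 1.5722 m/s².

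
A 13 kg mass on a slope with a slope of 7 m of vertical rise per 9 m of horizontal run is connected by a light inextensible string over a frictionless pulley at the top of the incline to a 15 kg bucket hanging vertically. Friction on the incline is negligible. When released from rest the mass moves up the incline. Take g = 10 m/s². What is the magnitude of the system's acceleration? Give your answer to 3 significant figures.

For the mass on the incline: the weight component along the slope is m₁g sin 37.87° = 13 × 10 × 0.6139 = 79.807 N and the normal force is N = m₁g cos 37.87° = 102.616 N.
Newton's second law for the mass (up-slope positive): T − 79.807 = 13 a. For the hanging bucket (downward positive): 15 × 10 − T = 15 a.
Adding the two equations eliminates T: 70.193 = 28 a, so a = 2.5069 m/s².

2.51 m/s²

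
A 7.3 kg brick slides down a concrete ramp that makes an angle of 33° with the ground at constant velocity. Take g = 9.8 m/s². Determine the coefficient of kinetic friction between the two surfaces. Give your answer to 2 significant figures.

At constant velocity the net force along the incline is zero: mg sin 33° = μ mg cos 33°.
So μ = tan 33° = 0.5446 / 0.8387 = 0.6493.

0.65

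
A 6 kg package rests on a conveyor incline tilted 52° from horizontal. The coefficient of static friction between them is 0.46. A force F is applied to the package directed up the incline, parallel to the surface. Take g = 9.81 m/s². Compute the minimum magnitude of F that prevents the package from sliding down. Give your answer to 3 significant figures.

29.7 N

The normal force is N = mg cos 52° = 36.238 N. With F at its minimum the package is on the verge of sliding down, so static friction is at its maximum μ_s N = 0.46 × 36.238 = 16.669 N and acts up the slope.
Equilibrium along the incline: F + μ_s N = mg sin 52°, so F = 46.382 − 16.669 = 29.713 N.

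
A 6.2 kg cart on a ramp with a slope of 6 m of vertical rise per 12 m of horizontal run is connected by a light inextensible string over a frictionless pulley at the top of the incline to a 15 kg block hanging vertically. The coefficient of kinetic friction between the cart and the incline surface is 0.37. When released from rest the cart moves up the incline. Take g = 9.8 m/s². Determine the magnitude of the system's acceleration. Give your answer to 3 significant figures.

For the cart on the incline: the weight component along the slope is m₁g sin 26.57° = 6.2 × 9.8 × 0.4472 = 27.172 N and the normal force is N = m₁g cos 26.57° = 54.345 N.
Kinetic friction opposes the cart's motion up the incline: f = μN = 0.37 × 54.345 = 20.108 N acting down the slope.
Newton's second law for the cart (up-slope positive): T − 27.172 − 20.108 = 6.2 a. For the hanging block (downward positive): 15 × 9.8 − T = 15 a.
Adding the two equations eliminates T: 99.720 = 21.2 a, so a = 4.7038 m/s².

4.70 m/s²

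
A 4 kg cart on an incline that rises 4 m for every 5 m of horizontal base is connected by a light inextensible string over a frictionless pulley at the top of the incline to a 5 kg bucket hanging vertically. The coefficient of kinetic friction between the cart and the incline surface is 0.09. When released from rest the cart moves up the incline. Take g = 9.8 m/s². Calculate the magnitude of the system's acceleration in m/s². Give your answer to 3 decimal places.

2.417 m/s²

For the cart on the incline: the weight component along the slope is m₁g sin 38.66° = 4 × 9.8 × 0.6247 = 24.488 N and the normal force is N = m₁g cos 38.66° = 30.610 N.
Kinetic friction opposes the cart's motion up the incline: f = μN = 0.09 × 30.610 = 2.755 N acting down the slope.
Newton's second law for the cart (up-slope positive): T − 24.488 − 2.755 = 4 a. For the hanging bucket (downward positive): 5 × 9.8 − T = 5 a.
Adding the two equations eliminates T: 21.757 = 9 a, so a = 2.4174 m/s².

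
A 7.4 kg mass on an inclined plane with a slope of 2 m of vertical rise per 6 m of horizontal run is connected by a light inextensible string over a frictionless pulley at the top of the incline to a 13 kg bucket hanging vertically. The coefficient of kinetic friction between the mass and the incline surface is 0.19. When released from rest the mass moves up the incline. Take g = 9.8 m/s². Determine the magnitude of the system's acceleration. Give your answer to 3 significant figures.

For the mass on the incline: the weight component along the slope is m₁g sin 18.43° = 7.4 × 9.8 × 0.3162 = 22.931 N and the normal force is N = m₁g cos 18.43° = 68.799 N.
Kinetic friction opposes the mass's motion up the incline: f = μN = 0.19 × 68.799 = 13.072 N acting down the slope.
Newton's second law for the mass (up-slope positive): T − 22.931 − 13.072 = 7.4 a. For the hanging bucket (downward positive): 13 × 9.8 − T = 13 a.
Adding the two equations eliminates T: 91.397 = 20.4 a, so a = 4.4802 m/s².

4.48 m/s²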